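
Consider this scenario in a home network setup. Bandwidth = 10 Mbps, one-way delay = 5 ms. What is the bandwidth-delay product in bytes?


Given: bandwidth = 10 Mbps, delay = 5 ms
BDP in bits = 10 * 10^6 * 5 / 1000
BDP in bits = 50000
BDP in bytes = 50000 / 8 = 6250

6250


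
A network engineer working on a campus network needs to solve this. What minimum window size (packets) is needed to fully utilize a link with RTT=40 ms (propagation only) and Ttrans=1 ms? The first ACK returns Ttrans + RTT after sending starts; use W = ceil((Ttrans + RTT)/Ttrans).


Given: Ttrans = 1 ms, RTT = 40 ms (= 2 * Tprop, Tprop = 20 ms)
Time until first ACK returns = Ttrans + RTT = 1 + 40 = 41 ms
Need W * Ttrans >= Ttrans + RTT  ->  W >= (Ttrans + RTT) / Ttrans
(Ttrans + RTT) / Ttrans = 41 / 1 = 41
W_min = ceil(41) = 41

41


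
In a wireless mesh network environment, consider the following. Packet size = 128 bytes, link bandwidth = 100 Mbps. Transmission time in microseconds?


Given: packet = 128 bytes, bandwidth = 100 Mbps
Packet in bits = 128 * 8 = 1024 bits
Bandwidth = 100 * 10^6 = 100000000 bps
Time = 1024 / 100000000 seconds
Time in us = 1024 * 10^6 / 100000000 = 10.24

10.24


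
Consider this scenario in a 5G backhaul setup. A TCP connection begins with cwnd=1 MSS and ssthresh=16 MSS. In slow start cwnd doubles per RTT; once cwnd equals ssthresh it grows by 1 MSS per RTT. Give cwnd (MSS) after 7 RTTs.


RTT 0: cwnd = 1 MSS (initial)
RTT 1: cwnd = 2 MSS (slow start, doubled)
RTT 2: cwnd = 4 MSS (slow start, doubled)
RTT 3: cwnd = 8 MSS (slow start, doubled)
RTT 4: cwnd = 16 MSS (slow start, doubled)
RTT 5: cwnd = 17 MSS (congestion avoidance, +1)
RTT 6: cwnd = 18 MSS (congestion avoidance, +1)
RTT 7: cwnd = 19 MSS (congestion avoidance, +1)

19


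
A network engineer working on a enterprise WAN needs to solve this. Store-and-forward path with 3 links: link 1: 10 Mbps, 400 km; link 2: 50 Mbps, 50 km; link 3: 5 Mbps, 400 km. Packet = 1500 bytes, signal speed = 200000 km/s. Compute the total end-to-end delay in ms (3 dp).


Packet = 1500 bytes = 12000 bits. Store-and-forward: sum (t_trans + t_prop) per link.
Link 1: t_trans = 12000/(10*10^6) s = 1.2000 ms; t_prop = 400/200000 s = 2.0000 ms; subtotal = 3.2000 ms
Link 2: t_trans = 12000/(50*10^6) s = 0.2400 ms; t_prop = 50/200000 s = 0.2500 ms; subtotal = 0.4900 ms
Link 3: t_trans = 12000/(5*10^6) s = 2.4000 ms; t_prop = 400/200000 s = 2.0000 ms; subtotal = 4.4000 ms
End-to-end = 3.2000 + 0.4900 + 4.4000 = 8.0900 ms -> 8.090 ms (3 dp)

8.090


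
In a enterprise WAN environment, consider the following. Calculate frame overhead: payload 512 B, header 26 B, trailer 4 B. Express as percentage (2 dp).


Given: payload = 512 B, header = 26 B, trailer = 4 B
Overhead bytes = header + trailer = 26 + 4 = 30
Total frame = payload + overhead = 512 + 30 = 542
Overhead % = 30 / 542 * 100 = 5.5351% -> 5.54% (2 dp)

5.54


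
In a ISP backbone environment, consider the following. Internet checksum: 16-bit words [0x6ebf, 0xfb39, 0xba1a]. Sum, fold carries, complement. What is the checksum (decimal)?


Given words: [0x6ebf, 0xfb39, 0xba1a]
Step 1: Sum all words
Raw sum = 28351 + 64313 + 47642 = 140306
Step 2: Fold carry: (9234 + 2) = 9236
One's complement = ~9236 & 0xFFFF = 56299

56299


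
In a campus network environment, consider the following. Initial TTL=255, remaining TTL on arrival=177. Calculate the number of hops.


Given: initial TTL = 255, received TTL = 177
Hops = initial TTL - received TTL
Hops = 255 - 177 = 78

78


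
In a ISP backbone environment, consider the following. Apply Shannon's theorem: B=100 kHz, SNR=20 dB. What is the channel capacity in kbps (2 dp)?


Given: B = 100 kHz, SNR = 20 dB
SNR linear = 10^(20/10) = 100
1 + SNR = 101
log2(101) = 6.6582114828
C = 100 * 1000 * 6.6582114828 = 665821.1483 bps
C = 665.821148 kbps -> 665.82 kbps (2 dp)

665.82


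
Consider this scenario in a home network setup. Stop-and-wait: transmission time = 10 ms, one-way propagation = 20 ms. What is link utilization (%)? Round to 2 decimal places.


Given: Ttrans = 10 ms, Tprop = 20 ms
RTT = 2 * Tprop = 2 * 20 = 40 ms
U = Ttrans / (Ttrans + RTT)
U = 10 / (10 + 40)
U = 10 / 50 = 0.2
U% = 20.00%

20.00


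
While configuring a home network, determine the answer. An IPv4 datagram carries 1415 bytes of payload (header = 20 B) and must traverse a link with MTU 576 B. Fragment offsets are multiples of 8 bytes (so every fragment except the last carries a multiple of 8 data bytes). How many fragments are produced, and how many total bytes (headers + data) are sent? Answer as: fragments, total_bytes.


Max data per non-final fragment = floor((MTU - header)/8)*8 = floor((576 - 20)/8)*8 = floor(556/8)*8 = 552 B
Final fragment needs no 8-byte alignment: it can carry up to MTU - header = 556 B
Non-final fragments needed = ceil((payload - 556) / 552) = ceil(859/552) = ceil(1.5562) = 2
Number of fragments = 2 + 1 = 3
Fragment sizes (data): 2 * 552 B + 311 B (last, 311 <= 556 OK)
Total bytes sent = payload + n_frags * header = 1415 + 3*20 = 1415 + 60 = 1475 B

3, 1475


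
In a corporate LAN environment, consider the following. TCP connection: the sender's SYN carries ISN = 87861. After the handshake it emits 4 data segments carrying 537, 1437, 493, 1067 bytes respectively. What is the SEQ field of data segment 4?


The SYN occupies sequence number ISN = 87861, so the first data byte is ISN + 1 = 87862.
SEQ of data segment i = (ISN + 1) + sum of payload sizes of segments 1..i-1.
Segment 1: SEQ = 87862, payload = 537 bytes
Segment 2: SEQ = 88399, payload = 1437 bytes
Segment 3: SEQ = 89836, payload = 493 bytes
Segment 4: SEQ = 90329, payload = 1067 bytes
SEQ of segment 4 = 87862 + 537 + 1437 + 493 = 90329

90329


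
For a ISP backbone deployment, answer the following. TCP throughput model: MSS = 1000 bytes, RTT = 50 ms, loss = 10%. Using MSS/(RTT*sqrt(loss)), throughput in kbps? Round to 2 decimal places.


Given: MSS = 1000 bytes, RTT = 50 ms, loss = 10%
RTT in seconds = 50 / 1000 = 0.05
Loss rate = 10% = 0.1
sqrt(loss) = sqrt(0.1) = 0.316227766017
Throughput (bytes/s) = 1000 / (0.05 * 0.316227766017) = 63245.5532
Throughput (kbps) = 63245.5532 * 8 / 1000 = 505.964426 -> 505.96 kbps (2 dp)

505.96


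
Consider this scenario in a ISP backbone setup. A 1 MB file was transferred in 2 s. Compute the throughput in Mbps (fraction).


Given: file = 1 MB, time = 2 s
File in Mb = 1 * 8 = 8 Mb
Throughput = 8 / 2 Mbps
Throughput = 4 Mbps

4


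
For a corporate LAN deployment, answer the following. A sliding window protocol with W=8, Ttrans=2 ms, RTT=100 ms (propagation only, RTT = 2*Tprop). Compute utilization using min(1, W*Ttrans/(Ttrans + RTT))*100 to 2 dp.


Given: W = 8, Ttrans = 2 ms, RTT = 100 ms (= 2 * Tprop, Tprop = 50 ms)
Cycle time = Ttrans + RTT = 2 + 100 = 102 ms (first packet sent until its ACK returns)
W * Ttrans = 8 * 2 = 16 ms of sending per cycle
W * Ttrans / (Ttrans + RTT) = 16 / 102 = 0.156863
U = min(1, 0.156863) = 0.156863
U% = 15.69%

15.69


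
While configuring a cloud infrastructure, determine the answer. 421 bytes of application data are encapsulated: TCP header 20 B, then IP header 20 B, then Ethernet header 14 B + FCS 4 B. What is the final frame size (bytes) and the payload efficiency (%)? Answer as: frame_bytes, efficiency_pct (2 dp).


TCP segment = 421 + 20 = 441 B
IP packet = 441 + 20 = 461 B
Ethernet frame = 461 + 14 + 4 = 479 B
Efficiency = app / frame = 421 / 479 = 0.878914 = 87.8914% -> 87.89% (2 dp)

479, 87.89


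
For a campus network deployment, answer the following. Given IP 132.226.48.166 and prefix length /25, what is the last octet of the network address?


Given: IP = 132.226.48.166, prefix = /25
Subnet mask = 255.255.255.128
Last octet of IP: 166
Last octet of mask: 128
Network last octet = 166 AND 128 = 128

128


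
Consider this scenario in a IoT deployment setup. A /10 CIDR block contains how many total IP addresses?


Given: CIDR prefix /10
Host bits = 32 - 10 = 22
Total addresses = 2^22 = 4194304

4194304


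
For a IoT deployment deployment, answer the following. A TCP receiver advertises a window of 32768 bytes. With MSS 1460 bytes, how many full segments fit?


Given: RWND = 32768 bytes, MSS = 1460 bytes
Full segments = floor(RWND / MSS)
Full segments = floor(32768 / 1460)
Full segments = floor(22.4438) = 22

22


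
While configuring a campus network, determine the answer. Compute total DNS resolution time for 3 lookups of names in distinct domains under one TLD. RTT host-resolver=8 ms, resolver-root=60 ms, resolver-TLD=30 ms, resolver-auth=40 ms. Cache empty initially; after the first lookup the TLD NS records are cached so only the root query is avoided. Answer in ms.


Lookup 1 (cold cache): local + root + TLD + auth = 8 + 60 + 30 + 40 = 138 ms
Lookups 2..3 (TLD NS cached -> skip root; new domain -> still ask TLD and auth): local + TLD + auth = 8 + 30 + 40 = 78 ms each
Remaining 2 lookups: 2 * 78 = 156 ms
Total = 138 + 156 = 294 ms

294


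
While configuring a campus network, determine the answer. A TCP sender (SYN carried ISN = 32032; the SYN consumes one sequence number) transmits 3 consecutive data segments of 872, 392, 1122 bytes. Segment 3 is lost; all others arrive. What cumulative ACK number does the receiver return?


SYN uses sequence number 32032; first data byte = ISN + 1 = 32033.
Segment 1: SEQ = 32033, len = 872 B, covers [32033, 32904]
Segment 2: SEQ = 32905, len = 392 B, covers [32905, 33296]
Segment 3: SEQ = 33297, len = 1122 B, covers [33297, 34418] [LOST]
In-order data received: bytes [32033, 33296] (segments 1..2).
Segment 3 missing -> gap begins at byte 33297.
Cumulative ACK = next expected in-order byte = 32033 + 872 + 392 = 33297

33297


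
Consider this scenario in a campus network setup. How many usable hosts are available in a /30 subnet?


Given: subnet mask /30
Host bits = 32 - 30 = 2
Total addresses = 2^2 = 4
Usable hosts = 4 - 2 (network + broadcast) = 2

2


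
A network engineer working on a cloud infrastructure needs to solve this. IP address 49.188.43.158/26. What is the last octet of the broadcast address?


Given: IP = 49.188.43.158, prefix = /26
Host bits = 32 - 26 = 6
Network last octet = 158 AND mask = 128
Host part size = 2^6 - 1 = 63
Broadcast last octet = 128 OR 63 = 191

191


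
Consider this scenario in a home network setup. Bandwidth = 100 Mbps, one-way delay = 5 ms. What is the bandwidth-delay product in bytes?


Given: bandwidth = 100 Mbps, delay = 5 ms
BDP in bits = 100 * 10^6 * 5 / 1000
BDP in bits = 500000
BDP in bytes = 500000 / 8 = 62500

62500


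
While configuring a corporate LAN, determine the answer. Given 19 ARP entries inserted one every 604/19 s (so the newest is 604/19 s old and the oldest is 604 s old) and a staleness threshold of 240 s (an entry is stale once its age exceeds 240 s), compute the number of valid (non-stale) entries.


Ages are k * 604/19 s for k = 1..19 (spacing = 31.7895 s).
Entry k is valid iff k * 604/19 <= 240 iff k <= 19 * 240 / 604 = 7.5497
n_valid = floor(7.5497) = 7
(n_stale = 19 - 7 = 12)

7


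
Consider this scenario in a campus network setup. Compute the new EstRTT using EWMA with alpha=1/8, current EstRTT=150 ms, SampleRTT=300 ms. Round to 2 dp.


Given: EstRTT = 150 ms, SampleRTT = 300 ms, alpha = 1/8
New EstRTT = (1 - alpha) * EstRTT + alpha * SampleRTT
(7/8) * 150 = 131.25
(1/8) * 300 = 37.5
New EstRTT = 131.25 + 37.5 = 168.75 ms -> 168.75 ms (2 dp)

168.75


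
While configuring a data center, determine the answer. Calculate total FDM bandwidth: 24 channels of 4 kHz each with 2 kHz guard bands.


Given: 24 channels, 4 kHz each, guard = 2 kHz
Channel bandwidth = 24 * 4 = 96 kHz
Guard bands = 23 gaps * 2 kHz = 46 kHz
Total = 96 + 46 = 142 kHz

142


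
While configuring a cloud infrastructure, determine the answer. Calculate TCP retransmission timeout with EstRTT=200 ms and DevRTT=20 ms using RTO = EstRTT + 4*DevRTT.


Given: EstRTT = 200 ms, DevRTT = 20 ms
Timeout = EstRTT + 4 * DevRTT
4 * DevRTT = 4 * 20 = 80
Timeout = 200 + 80 = 280 ms

280


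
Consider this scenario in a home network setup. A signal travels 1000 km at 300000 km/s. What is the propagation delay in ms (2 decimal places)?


Given: distance = 1000 km, speed = 300000 km/s
Delay = distance / speed = 1000 / 300000 seconds
Delay in ms = 1000 * 1000 / 300000
Delay = 3.3333 ms
Rounded to 2 dp = 3.33 ms

3.33


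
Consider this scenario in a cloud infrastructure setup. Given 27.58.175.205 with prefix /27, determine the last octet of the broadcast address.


Given: IP = 27.58.175.205, prefix = /27
Host bits = 32 - 27 = 5
Network last octet = 205 AND mask = 192
Host part size = 2^5 - 1 = 31
Broadcast last octet = 192 OR 31 = 223

223


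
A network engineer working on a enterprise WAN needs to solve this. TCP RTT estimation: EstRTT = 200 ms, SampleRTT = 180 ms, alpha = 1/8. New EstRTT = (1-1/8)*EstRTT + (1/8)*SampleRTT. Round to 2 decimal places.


Given: EstRTT = 200 ms, SampleRTT = 180 ms, alpha = 1/8
New EstRTT = (1 - alpha) * EstRTT + alpha * SampleRTT
(7/8) * 200 = 175
(1/8) * 180 = 22.5
New EstRTT = 175 + 22.5 = 197.5 ms -> 197.50 ms (2 dp)

197.50


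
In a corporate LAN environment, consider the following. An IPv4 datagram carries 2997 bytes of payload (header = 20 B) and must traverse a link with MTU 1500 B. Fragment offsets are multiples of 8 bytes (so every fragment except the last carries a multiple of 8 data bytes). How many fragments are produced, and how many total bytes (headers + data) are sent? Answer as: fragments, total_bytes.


Max data per non-final fragment = floor((MTU - header)/8)*8 = floor((1500 - 20)/8)*8 = floor(1480/8)*8 = 1480 B
Final fragment needs no 8-byte alignment: it can carry up to MTU - header = 1480 B
Non-final fragments needed = ceil((payload - 1480) / 1480) = ceil(1517/1480) = ceil(1.0250) = 2
Number of fragments = 2 + 1 = 3
Fragment sizes (data): 2 * 1480 B + 37 B (last, 37 <= 1480 OK)
Total bytes sent = payload + n_frags * header = 2997 + 3*20 = 2997 + 60 = 3057 B

3, 3057


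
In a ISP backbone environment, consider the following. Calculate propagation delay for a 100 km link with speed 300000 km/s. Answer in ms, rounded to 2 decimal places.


Given: distance = 100 km, speed = 300000 km/s
Delay = distance / speed = 100 / 300000 seconds
Delay in ms = 100 * 1000 / 300000
Delay = 0.3333 ms
Rounded to 2 dp = 0.33 ms

0.33


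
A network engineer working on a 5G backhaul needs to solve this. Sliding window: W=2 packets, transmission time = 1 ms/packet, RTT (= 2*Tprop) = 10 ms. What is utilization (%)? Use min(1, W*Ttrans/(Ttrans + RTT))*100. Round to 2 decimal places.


Given: W = 2, Ttrans = 1 ms, RTT = 10 ms (= 2 * Tprop, Tprop = 5 ms)
Cycle time = Ttrans + RTT = 1 + 10 = 11 ms (first packet sent until its ACK returns)
W * Ttrans = 2 * 1 = 2 ms of sending per cycle
W * Ttrans / (Ttrans + RTT) = 2 / 11 = 0.181818
U = min(1, 0.181818) = 0.181818
U% = 18.18%

18.18


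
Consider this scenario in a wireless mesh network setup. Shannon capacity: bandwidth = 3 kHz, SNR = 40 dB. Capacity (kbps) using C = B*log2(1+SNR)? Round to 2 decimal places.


Given: B = 3 kHz, SNR = 40 dB
SNR linear = 10^(40/10) = 10000
1 + SNR = 10001
log2(10001) = 13.2878566418
C = 3 * 1000 * 13.2878566418 = 39863.5699 bps
C = 39.863570 kbps -> 39.86 kbps (2 dp)

39.86


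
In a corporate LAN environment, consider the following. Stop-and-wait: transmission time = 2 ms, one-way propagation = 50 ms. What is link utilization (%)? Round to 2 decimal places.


Given: Ttrans = 2 ms, Tprop = 50 ms
RTT = 2 * Tprop = 2 * 50 = 100 ms
U = Ttrans / (Ttrans + RTT)
U = 2 / (2 + 100)
U = 2 / 102 = 0.019608
U% = 1.96%

1.96


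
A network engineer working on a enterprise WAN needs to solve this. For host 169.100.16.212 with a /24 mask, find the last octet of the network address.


Given: IP = 169.100.16.212, prefix = /24
Subnet mask = 255.255.255.0
Last octet of IP: 212
Last octet of mask: 0
Network last octet = 212 AND 0 = 0

0


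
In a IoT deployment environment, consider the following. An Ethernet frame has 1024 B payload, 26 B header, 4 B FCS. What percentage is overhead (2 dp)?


Given: payload = 1024 B, header = 26 B, trailer = 4 B
Overhead bytes = header + trailer = 26 + 4 = 30
Total frame = payload + overhead = 1024 + 30 = 1054
Overhead % = 30 / 1054 * 100 = 2.8463% -> 2.85% (2 dp)

2.85


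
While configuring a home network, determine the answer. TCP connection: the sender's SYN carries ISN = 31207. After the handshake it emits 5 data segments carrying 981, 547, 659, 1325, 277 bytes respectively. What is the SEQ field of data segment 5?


The SYN occupies sequence number ISN = 31207, so the first data byte is ISN + 1 = 31208.
SEQ of data segment i = (ISN + 1) + sum of payload sizes of segments 1..i-1.
Segment 1: SEQ = 31208, payload = 981 bytes
Segment 2: SEQ = 32189, payload = 547 bytes
Segment 3: SEQ = 32736, payload = 659 bytes
Segment 4: SEQ = 33395, payload = 1325 bytes
Segment 5: SEQ = 34720, payload = 277 bytes
SEQ of segment 5 = 31208 + 981 + 547 + 659 + 1325 = 34720

34720


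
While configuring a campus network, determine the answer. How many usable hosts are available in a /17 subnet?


Given: subnet mask /17
Host bits = 32 - 17 = 15
Total addresses = 2^15 = 32768
Usable hosts = 32768 - 2 (network + broadcast) = 32766

32766


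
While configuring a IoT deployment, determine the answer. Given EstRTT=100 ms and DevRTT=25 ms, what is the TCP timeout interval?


Given: EstRTT = 100 ms, DevRTT = 25 ms
Timeout = EstRTT + 4 * DevRTT
4 * DevRTT = 4 * 25 = 100
Timeout = 100 + 100 = 200 ms

200


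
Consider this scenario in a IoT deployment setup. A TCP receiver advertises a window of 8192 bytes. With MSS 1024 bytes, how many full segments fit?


Given: RWND = 8192 bytes, MSS = 1024 bytes
Full segments = floor(RWND / MSS)
Full segments = floor(8192 / 1024)
Full segments = floor(8.0) = 8

8


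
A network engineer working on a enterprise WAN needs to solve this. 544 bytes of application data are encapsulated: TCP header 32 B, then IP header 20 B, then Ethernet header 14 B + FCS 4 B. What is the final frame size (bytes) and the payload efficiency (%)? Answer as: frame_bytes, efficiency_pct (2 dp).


TCP segment = 544 + 32 = 576 B
IP packet = 576 + 20 = 596 B
Ethernet frame = 596 + 14 + 4 = 614 B
Efficiency = app / frame = 544 / 614 = 0.885993 = 88.5993% -> 88.60% (2 dp)

614, 88.60


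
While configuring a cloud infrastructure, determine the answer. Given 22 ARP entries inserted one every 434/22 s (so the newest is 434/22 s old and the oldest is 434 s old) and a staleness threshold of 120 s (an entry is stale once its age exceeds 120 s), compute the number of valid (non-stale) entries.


Ages are k * 434/22 s for k = 1..22 (spacing = 19.7273 s).
Entry k is valid iff k * 434/22 <= 120 iff k <= 22 * 120 / 434 = 6.0829
n_valid = floor(6.0829) = 6
(n_stale = 22 - 6 = 16)

6


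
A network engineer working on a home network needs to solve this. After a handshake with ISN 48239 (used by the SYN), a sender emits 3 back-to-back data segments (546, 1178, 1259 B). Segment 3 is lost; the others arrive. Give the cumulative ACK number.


SYN uses sequence number 48239; first data byte = ISN + 1 = 48240.
Segment 1: SEQ = 48240, len = 546 B, covers [48240, 48785]
Segment 2: SEQ = 48786, len = 1178 B, covers [48786, 49963]
Segment 3: SEQ = 49964, len = 1259 B, covers [49964, 51222] [LOST]
In-order data received: bytes [48240, 49963] (segments 1..2).
Segment 3 missing -> gap begins at byte 49964.
Cumulative ACK = next expected in-order byte = 48240 + 546 + 1178 = 49964

49964


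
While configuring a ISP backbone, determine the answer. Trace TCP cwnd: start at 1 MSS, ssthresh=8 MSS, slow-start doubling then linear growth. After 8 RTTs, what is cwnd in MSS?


RTT 0: cwnd = 1 MSS (initial)
RTT 1: cwnd = 2 MSS (slow start, doubled)
RTT 2: cwnd = 4 MSS (slow start, doubled)
RTT 3: cwnd = 8 MSS (slow start, doubled)
RTT 4: cwnd = 9 MSS (congestion avoidance, +1)
RTT 5: cwnd = 10 MSS (congestion avoidance, +1)
RTT 6: cwnd = 11 MSS (congestion avoidance, +1)
RTT 7: cwnd = 12 MSS (congestion avoidance, +1)
RTT 8: cwnd = 13 MSS (congestion avoidance, +1)

13


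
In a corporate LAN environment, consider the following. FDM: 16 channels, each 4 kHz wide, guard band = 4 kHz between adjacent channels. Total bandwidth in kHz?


Given: 16 channels, 4 kHz each, guard = 4 kHz
Channel bandwidth = 16 * 4 = 64 kHz
Guard bands = 15 gaps * 4 kHz = 60 kHz
Total = 64 + 60 = 124 kHz

124


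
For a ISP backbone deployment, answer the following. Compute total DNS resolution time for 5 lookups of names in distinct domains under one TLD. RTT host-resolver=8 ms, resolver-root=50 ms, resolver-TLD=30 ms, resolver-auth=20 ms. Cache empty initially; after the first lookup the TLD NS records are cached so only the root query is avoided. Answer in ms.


Lookup 1 (cold cache): local + root + TLD + auth = 8 + 50 + 30 + 20 = 108 ms
Lookups 2..5 (TLD NS cached -> skip root; new domain -> still ask TLD and auth): local + TLD + auth = 8 + 30 + 20 = 58 ms each
Remaining 4 lookups: 4 * 58 = 232 ms
Total = 108 + 232 = 340 ms

340


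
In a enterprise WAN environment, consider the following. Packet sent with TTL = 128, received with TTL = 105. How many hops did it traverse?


Given: initial TTL = 128, received TTL = 105
Hops = initial TTL - received TTL
Hops = 128 - 105 = 23

23


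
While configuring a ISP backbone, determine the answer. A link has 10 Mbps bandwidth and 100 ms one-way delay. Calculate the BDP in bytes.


Given: bandwidth = 10 Mbps, delay = 100 ms
BDP in bits = 10 * 10^6 * 100 / 1000
BDP in bits = 1000000
BDP in bytes = 1000000 / 8 = 125000

125000


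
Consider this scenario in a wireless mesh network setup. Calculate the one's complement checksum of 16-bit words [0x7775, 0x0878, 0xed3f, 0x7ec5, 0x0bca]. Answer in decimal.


Given words: [0x7775, 0x0878, 0xed3f, 0x7ec5, 0x0bca]
Step 1: Sum all words
Raw sum = 30581 + 2168 + 60735 + 32453 + 3018 = 128955
Step 2: Fold carry: (63419 + 1) = 63420
One's complement = ~63420 & 0xFFFF = 2115

2115


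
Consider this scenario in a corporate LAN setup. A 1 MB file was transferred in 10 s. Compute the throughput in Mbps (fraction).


Given: file = 1 MB, time = 10 s
File in Mb = 1 * 8 = 8 Mb
Throughput = 8 / 10 Mbps
Throughput = 4/5 Mbps

4/5


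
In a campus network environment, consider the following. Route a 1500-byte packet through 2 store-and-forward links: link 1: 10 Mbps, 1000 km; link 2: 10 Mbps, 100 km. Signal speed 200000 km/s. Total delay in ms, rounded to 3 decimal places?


Packet = 1500 bytes = 12000 bits. Store-and-forward: sum (t_trans + t_prop) per link.
Link 1: t_trans = 12000/(10*10^6) s = 1.2000 ms; t_prop = 1000/200000 s = 5.0000 ms; subtotal = 6.2000 ms
Link 2: t_trans = 12000/(10*10^6) s = 1.2000 ms; t_prop = 100/200000 s = 0.5000 ms; subtotal = 1.7000 ms
End-to-end = 6.2000 + 1.7000 = 7.9000 ms -> 7.900 ms (3 dp)

7.900


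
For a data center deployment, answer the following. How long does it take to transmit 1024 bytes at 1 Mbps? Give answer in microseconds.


Given: packet = 1024 bytes, bandwidth = 1 Mbps
Packet in bits = 1024 * 8 = 8192 bits
Bandwidth = 1 * 10^6 = 1000000 bps
Time = 8192 / 1000000 seconds
Time in us = 8192 * 10^6 / 1000000 = 8192

8192


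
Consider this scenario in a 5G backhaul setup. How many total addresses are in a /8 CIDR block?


Given: CIDR prefix /8
Host bits = 32 - 8 = 24
Total addresses = 2^24 = 16777216

16777216


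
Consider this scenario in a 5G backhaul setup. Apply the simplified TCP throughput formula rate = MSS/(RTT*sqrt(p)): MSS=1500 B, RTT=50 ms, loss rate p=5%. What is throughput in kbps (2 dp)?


Given: MSS = 1500 bytes, RTT = 50 ms, loss = 5%
RTT in seconds = 50 / 1000 = 0.05
Loss rate = 5% = 0.05
sqrt(loss) = sqrt(0.05) = 0.223606797750
Throughput (bytes/s) = 1500 / (0.05 * 0.223606797750) = 134164.0786
Throughput (kbps) = 134164.0786 * 8 / 1000 = 1073.312629 -> 1073.31 kbps (2 dp)

1073.31


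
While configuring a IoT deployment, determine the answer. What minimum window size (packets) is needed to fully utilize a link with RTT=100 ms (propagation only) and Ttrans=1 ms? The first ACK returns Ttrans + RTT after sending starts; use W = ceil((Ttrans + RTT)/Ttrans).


Given: Ttrans = 1 ms, RTT = 100 ms (= 2 * Tprop, Tprop = 50 ms)
Time until first ACK returns = Ttrans + RTT = 1 + 100 = 101 ms
Need W * Ttrans >= Ttrans + RTT  ->  W >= (Ttrans + RTT) / Ttrans
(Ttrans + RTT) / Ttrans = 101 / 1 = 101
W_min = ceil(101) = 101

101


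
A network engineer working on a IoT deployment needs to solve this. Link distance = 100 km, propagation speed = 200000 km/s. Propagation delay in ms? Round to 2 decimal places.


Given: distance = 100 km, speed = 200000 km/s
Delay = distance / speed = 100 / 200000 seconds
Delay in ms = 100 * 1000 / 200000
Delay = 0.5000 ms
Rounded to 2 dp = 0.50 ms

0.50


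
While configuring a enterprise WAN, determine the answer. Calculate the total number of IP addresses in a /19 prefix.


Given: CIDR prefix /19
Host bits = 32 - 19 = 13
Total addresses = 2^13 = 8192

8192


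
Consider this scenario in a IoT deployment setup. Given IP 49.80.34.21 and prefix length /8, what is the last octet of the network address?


Given: IP = 49.80.34.21, prefix = /8
Subnet mask = 255.0.0.0
Last octet of IP: 21
Last octet of mask: 0
Network last octet = 21 AND 0 = 0

0


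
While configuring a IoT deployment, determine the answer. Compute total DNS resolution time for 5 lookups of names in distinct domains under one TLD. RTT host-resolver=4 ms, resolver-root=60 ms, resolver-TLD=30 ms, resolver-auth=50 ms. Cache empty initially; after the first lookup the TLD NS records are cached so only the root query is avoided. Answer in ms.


Lookup 1 (cold cache): local + root + TLD + auth = 4 + 60 + 30 + 50 = 144 ms
Lookups 2..5 (TLD NS cached -> skip root; new domain -> still ask TLD and auth): local + TLD + auth = 4 + 30 + 50 = 84 ms each
Remaining 4 lookups: 4 * 84 = 336 ms
Total = 144 + 336 = 480 ms

480


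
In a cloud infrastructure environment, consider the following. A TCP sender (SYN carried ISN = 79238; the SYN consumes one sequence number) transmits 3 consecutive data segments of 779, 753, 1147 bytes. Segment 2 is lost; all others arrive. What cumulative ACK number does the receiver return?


SYN uses sequence number 79238; first data byte = ISN + 1 = 79239.
Segment 1: SEQ = 79239, len = 779 B, covers [79239, 80017]
Segment 2: SEQ = 80018, len = 753 B, covers [80018, 80770] [LOST]
Segment 3: SEQ = 80771, len = 1147 B, covers [80771, 81917]
In-order data received: bytes [79239, 80017] (segments 1..1).
Segment 2 missing -> gap begins at byte 80018; later segments buffered out of order.
Cumulative ACK = next expected in-order byte = 79239 + 779 = 80018

80018


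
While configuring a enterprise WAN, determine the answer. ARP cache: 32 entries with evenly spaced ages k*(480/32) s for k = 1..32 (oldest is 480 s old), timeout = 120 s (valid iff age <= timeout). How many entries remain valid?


Ages are k * 480/32 s for k = 1..32 (spacing = 15.0000 s).
Entry k is valid iff k * 480/32 <= 120 iff k <= 32 * 120 / 480 = 8.0000
n_valid = floor(8.0000) = 8
(n_stale = 32 - 8 = 24)

8


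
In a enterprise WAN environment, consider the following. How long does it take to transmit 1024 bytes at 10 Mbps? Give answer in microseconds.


Given: packet = 1024 bytes, bandwidth = 10 Mbps
Packet in bits = 1024 * 8 = 8192 bits
Bandwidth = 10 * 10^6 = 10000000 bps
Time = 8192 / 10000000 seconds
Time in us = 8192 * 10^6 / 10000000 = 819.2

819.2


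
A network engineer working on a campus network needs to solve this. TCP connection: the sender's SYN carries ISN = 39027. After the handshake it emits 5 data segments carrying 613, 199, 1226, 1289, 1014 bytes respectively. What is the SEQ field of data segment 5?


The SYN occupies sequence number ISN = 39027, so the first data byte is ISN + 1 = 39028.
SEQ of data segment i = (ISN + 1) + sum of payload sizes of segments 1..i-1.
Segment 1: SEQ = 39028, payload = 613 bytes
Segment 2: SEQ = 39641, payload = 199 bytes
Segment 3: SEQ = 39840, payload = 1226 bytes
Segment 4: SEQ = 41066, payload = 1289 bytes
Segment 5: SEQ = 42355, payload = 1014 bytes
SEQ of segment 5 = 39028 + 613 + 199 + 1226 + 1289 = 42355

42355


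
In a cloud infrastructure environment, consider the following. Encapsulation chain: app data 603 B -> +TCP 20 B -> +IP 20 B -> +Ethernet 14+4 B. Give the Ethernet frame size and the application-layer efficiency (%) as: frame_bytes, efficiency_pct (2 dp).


TCP segment = 603 + 20 = 623 B
IP packet = 623 + 20 = 643 B
Ethernet frame = 643 + 14 + 4 = 661 B
Efficiency = app / frame = 603 / 661 = 0.912254 = 91.2254% -> 91.23% (2 dp)

661, 91.23


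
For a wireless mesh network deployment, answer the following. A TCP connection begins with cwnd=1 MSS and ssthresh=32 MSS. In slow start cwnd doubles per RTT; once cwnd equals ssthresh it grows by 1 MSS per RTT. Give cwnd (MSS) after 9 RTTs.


RTT 0: cwnd = 1 MSS (initial)
RTT 1: cwnd = 2 MSS (slow start, doubled)
RTT 2: cwnd = 4 MSS (slow start, doubled)
RTT 3: cwnd = 8 MSS (slow start, doubled)
RTT 4: cwnd = 16 MSS (slow start, doubled)
RTT 5: cwnd = 32 MSS (slow start, doubled)
RTT 6: cwnd = 33 MSS (congestion avoidance, +1)
RTT 7: cwnd = 34 MSS (congestion avoidance, +1)
RTT 8: cwnd = 35 MSS (congestion avoidance, +1)
RTT 9: cwnd = 36 MSS (congestion avoidance, +1)

36


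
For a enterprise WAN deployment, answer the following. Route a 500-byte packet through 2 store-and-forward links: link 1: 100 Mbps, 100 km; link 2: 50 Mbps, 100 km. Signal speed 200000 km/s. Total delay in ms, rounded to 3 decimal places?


Packet = 500 bytes = 4000 bits. Store-and-forward: sum (t_trans + t_prop) per link.
Link 1: t_trans = 4000/(100*10^6) s = 0.0400 ms; t_prop = 100/200000 s = 0.5000 ms; subtotal = 0.5400 ms
Link 2: t_trans = 4000/(50*10^6) s = 0.0800 ms; t_prop = 100/200000 s = 0.5000 ms; subtotal = 0.5800 ms
End-to-end = 0.5400 + 0.5800 = 1.1200 ms -> 1.120 ms (3 dp)

1.120


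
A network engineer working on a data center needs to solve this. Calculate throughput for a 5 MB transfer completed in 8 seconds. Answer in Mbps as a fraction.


Given: file = 5 MB, time = 8 s
File in Mb = 5 * 8 = 40 Mb
Throughput = 40 / 8 Mbps
Throughput = 5 Mbps

5


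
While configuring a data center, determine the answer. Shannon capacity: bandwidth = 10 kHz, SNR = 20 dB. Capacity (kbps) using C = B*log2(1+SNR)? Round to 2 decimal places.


Given: B = 10 kHz, SNR = 20 dB
SNR linear = 10^(20/10) = 100
1 + SNR = 101
log2(101) = 6.6582114828
C = 10 * 1000 * 6.6582114828 = 66582.1148 bps
C = 66.582115 kbps -> 66.58 kbps (2 dp)

66.58


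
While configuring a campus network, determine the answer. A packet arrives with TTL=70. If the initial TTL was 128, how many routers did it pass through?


Given: initial TTL = 128, received TTL = 70
Hops = initial TTL - received TTL
Hops = 128 - 70 = 58

58


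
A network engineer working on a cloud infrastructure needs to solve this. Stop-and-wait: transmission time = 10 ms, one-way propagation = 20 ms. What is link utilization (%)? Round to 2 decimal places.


Given: Ttrans = 10 ms, Tprop = 20 ms
RTT = 2 * Tprop = 2 * 20 = 40 ms
U = Ttrans / (Ttrans + RTT)
U = 10 / (10 + 40)
U = 10 / 50 = 0.2
U% = 20.00%

20.00


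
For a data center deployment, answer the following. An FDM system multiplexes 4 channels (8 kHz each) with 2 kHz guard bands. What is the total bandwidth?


Given: 4 channels, 8 kHz each, guard = 2 kHz
Channel bandwidth = 4 * 8 = 32 kHz
Guard bands = 3 gaps * 2 kHz = 6 kHz
Total = 32 + 6 = 38 kHz

38


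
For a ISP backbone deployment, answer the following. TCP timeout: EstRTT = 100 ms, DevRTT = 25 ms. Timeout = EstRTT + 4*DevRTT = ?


Given: EstRTT = 100 ms, DevRTT = 25 ms
Timeout = EstRTT + 4 * DevRTT
4 * DevRTT = 4 * 25 = 100
Timeout = 100 + 100 = 200 ms

200


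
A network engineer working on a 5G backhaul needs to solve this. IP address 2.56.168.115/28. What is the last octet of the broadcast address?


Given: IP = 2.56.168.115, prefix = /28
Host bits = 32 - 28 = 4
Network last octet = 115 AND mask = 112
Host part size = 2^4 - 1 = 15
Broadcast last octet = 112 OR 15 = 127

127


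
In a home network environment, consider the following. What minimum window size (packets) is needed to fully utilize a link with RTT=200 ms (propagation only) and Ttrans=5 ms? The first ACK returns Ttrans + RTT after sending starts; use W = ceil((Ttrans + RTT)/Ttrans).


Given: Ttrans = 5 ms, RTT = 200 ms (= 2 * Tprop, Tprop = 100 ms)
Time until first ACK returns = Ttrans + RTT = 5 + 200 = 205 ms
Need W * Ttrans >= Ttrans + RTT  ->  W >= (Ttrans + RTT) / Ttrans
(Ttrans + RTT) / Ttrans = 205 / 5 = 41
W_min = ceil(41) = 41

41


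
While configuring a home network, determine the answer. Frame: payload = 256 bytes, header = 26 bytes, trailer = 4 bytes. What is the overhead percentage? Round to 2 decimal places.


Given: payload = 256 B, header = 26 B, trailer = 4 B
Overhead bytes = header + trailer = 26 + 4 = 30
Total frame = payload + overhead = 256 + 30 = 286
Overhead % = 30 / 286 * 100 = 10.4895% -> 10.49% (2 dp)

10.49


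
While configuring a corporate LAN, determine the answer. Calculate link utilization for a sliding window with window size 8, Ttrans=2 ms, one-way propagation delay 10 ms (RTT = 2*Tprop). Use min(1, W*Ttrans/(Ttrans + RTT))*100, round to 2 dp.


Given: W = 8, Ttrans = 2 ms, RTT = 20 ms (= 2 * Tprop, Tprop = 10 ms)
Cycle time = Ttrans + RTT = 2 + 20 = 22 ms (first packet sent until its ACK returns)
W * Ttrans = 8 * 2 = 16 ms of sending per cycle
W * Ttrans / (Ttrans + RTT) = 16 / 22 = 0.727273
U = min(1, 0.727273) = 0.727273
U% = 72.73%

72.73


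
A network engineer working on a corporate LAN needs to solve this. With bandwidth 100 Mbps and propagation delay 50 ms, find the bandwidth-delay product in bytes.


Given: bandwidth = 100 Mbps, delay = 50 ms
BDP in bits = 100 * 10^6 * 50 / 1000
BDP in bits = 5000000
BDP in bytes = 5000000 / 8 = 625000

625000


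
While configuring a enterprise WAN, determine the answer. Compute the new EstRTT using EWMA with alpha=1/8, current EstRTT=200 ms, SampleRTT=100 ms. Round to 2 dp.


Given: EstRTT = 200 ms, SampleRTT = 100 ms, alpha = 1/8
New EstRTT = (1 - alpha) * EstRTT + alpha * SampleRTT
(7/8) * 200 = 175
(1/8) * 100 = 12.5
New EstRTT = 175 + 12.5 = 187.5 ms -> 187.50 ms (2 dp)

187.50


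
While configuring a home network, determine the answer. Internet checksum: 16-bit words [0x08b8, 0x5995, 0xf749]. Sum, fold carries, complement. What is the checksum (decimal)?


Given words: [0x08b8, 0x5995, 0xf749]
Step 1: Sum all words
Raw sum = 2232 + 22933 + 63305 = 88470
Step 2: Fold carry: (22934 + 1) = 22935
One's complement = ~22935 & 0xFFFF = 42600

42600


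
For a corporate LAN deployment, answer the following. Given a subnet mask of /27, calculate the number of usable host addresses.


Given: subnet mask /27
Host bits = 32 - 27 = 5
Total addresses = 2^5 = 32
Usable hosts = 32 - 2 (network + broadcast) = 30

30


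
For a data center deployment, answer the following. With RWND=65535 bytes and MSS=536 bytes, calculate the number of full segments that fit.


Given: RWND = 65535 bytes, MSS = 536 bytes
Full segments = floor(RWND / MSS)
Full segments = floor(65535 / 536)
Full segments = floor(122.2668) = 122

122


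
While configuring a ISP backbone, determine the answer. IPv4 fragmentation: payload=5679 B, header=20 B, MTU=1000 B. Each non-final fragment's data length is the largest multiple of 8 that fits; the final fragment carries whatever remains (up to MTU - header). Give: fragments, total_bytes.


Max data per non-final fragment = floor((MTU - header)/8)*8 = floor((1000 - 20)/8)*8 = floor(980/8)*8 = 976 B
Final fragment needs no 8-byte alignment: it can carry up to MTU - header = 980 B
Non-final fragments needed = ceil((payload - 980) / 976) = ceil(4699/976) = ceil(4.8145) = 5
Number of fragments = 5 + 1 = 6
Fragment sizes (data): 5 * 976 B + 799 B (last, 799 <= 980 OK)
Total bytes sent = payload + n_frags * header = 5679 + 6*20 = 5679 + 120 = 5799 B

6, 5799


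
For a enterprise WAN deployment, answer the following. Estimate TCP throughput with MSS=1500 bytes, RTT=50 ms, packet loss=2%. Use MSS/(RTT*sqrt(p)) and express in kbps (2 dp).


Given: MSS = 1500 bytes, RTT = 50 ms, loss = 2%
RTT in seconds = 50 / 1000 = 0.05
Loss rate = 2% = 0.02
sqrt(loss) = sqrt(0.02) = 0.141421356237
Throughput (bytes/s) = 1500 / (0.05 * 0.141421356237) = 212132.0344
Throughput (kbps) = 212132.0344 * 8 / 1000 = 1697.056275 -> 1697.06 kbps (2 dp)

1697.06


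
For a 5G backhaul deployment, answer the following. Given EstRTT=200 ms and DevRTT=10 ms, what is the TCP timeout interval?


Given: EstRTT = 200 ms, DevRTT = 10 ms
Timeout = EstRTT + 4 * DevRTT
4 * DevRTT = 4 * 10 = 40
Timeout = 200 + 40 = 240 ms

240


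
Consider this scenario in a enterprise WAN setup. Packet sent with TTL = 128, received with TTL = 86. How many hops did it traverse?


Given: initial TTL = 128, received TTL = 86
Hops = initial TTL - received TTL
Hops = 128 - 86 = 42

42


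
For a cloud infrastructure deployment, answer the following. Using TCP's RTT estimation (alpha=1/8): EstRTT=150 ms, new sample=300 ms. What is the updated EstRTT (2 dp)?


Given: EstRTT = 150 ms, SampleRTT = 300 ms, alpha = 1/8
New EstRTT = (1 - alpha) * EstRTT + alpha * SampleRTT
(7/8) * 150 = 131.25
(1/8) * 300 = 37.5
New EstRTT = 131.25 + 37.5 = 168.75 ms -> 168.75 ms (2 dp)

168.75


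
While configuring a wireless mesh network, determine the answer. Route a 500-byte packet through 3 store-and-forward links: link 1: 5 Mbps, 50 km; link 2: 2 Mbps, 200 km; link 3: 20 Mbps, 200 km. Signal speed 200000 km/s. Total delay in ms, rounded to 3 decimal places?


Packet = 500 bytes = 4000 bits. Store-and-forward: sum (t_trans + t_prop) per link.
Link 1: t_trans = 4000/(5*10^6) s = 0.8000 ms; t_prop = 50/200000 s = 0.2500 ms; subtotal = 1.0500 ms
Link 2: t_trans = 4000/(2*10^6) s = 2.0000 ms; t_prop = 200/200000 s = 1.0000 ms; subtotal = 3.0000 ms
Link 3: t_trans = 4000/(20*10^6) s = 0.2000 ms; t_prop = 200/200000 s = 1.0000 ms; subtotal = 1.2000 ms
End-to-end = 1.0500 + 3.0000 + 1.2000 = 5.2500 ms -> 5.250 ms (3 dp)

5.250


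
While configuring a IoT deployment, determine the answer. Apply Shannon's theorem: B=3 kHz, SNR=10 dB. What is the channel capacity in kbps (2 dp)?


Given: B = 3 kHz, SNR = 10 dB
SNR linear = 10^(10/10) = 10
1 + SNR = 11
log2(11) = 3.4594316186
C = 3 * 1000 * 3.4594316186 = 10378.2949 bps
C = 10.378295 kbps -> 10.38 kbps (2 dp)

10.38


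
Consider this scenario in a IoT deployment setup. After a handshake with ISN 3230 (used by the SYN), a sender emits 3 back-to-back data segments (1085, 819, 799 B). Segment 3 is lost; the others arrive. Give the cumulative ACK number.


SYN uses sequence number 3230; first data byte = ISN + 1 = 3231.
Segment 1: SEQ = 3231, len = 1085 B, covers [3231, 4315]
Segment 2: SEQ = 4316, len = 819 B, covers [4316, 5134]
Segment 3: SEQ = 5135, len = 799 B, covers [5135, 5933] [LOST]
In-order data received: bytes [3231, 5134] (segments 1..2).
Segment 3 missing -> gap begins at byte 5135.
Cumulative ACK = next expected in-order byte = 3231 + 1085 + 819 = 5135

5135


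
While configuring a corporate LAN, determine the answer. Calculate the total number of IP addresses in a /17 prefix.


Given: CIDR prefix /17
Host bits = 32 - 17 = 15
Total addresses = 2^15 = 32768

32768


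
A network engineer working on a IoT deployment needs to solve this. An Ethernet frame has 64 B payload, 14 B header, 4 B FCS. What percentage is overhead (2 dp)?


Given: payload = 64 B, header = 14 B, trailer = 4 B
Overhead bytes = header + trailer = 14 + 4 = 18
Total frame = payload + overhead = 64 + 18 = 82
Overhead % = 18 / 82 * 100 = 21.9512% -> 21.95% (2 dp)

21.95
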